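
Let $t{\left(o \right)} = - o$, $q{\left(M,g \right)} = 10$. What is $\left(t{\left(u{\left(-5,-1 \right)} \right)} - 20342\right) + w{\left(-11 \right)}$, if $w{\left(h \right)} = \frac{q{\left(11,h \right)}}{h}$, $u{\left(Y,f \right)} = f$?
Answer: $- \frac{223761}{11} \approx -20342.0$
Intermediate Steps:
$w{\left(h \right)} = \frac{10}{h}$
$\left(t{\left(u{\left(-5,-1 \right)} \right)} - 20342\right) + w{\left(-11 \right)} = \left(\left(-1\right) \left(-1\right) - 20342\right) + \frac{10}{-11} = \left(1 - 20342\right) + 10 \left(- \frac{1}{11}\right) = -20341 - \frac{10}{11} = - \frac{223761}{11}$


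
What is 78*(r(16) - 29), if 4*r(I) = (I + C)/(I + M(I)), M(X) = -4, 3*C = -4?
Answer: -13429/6 ≈ -2238.2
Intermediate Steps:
C = -4/3 (C = (1/3)*(-4) = -4/3 ≈ -1.3333)
r(I) = (-4/3 + I)/(4*(-4 + I)) (r(I) = ((I - 4/3)/(I - 4))/4 = ((-4/3 + I)/(-4 + I))/4 = (-4/3 + I)/(4*(-4 + I)))
78*(r(16) - 29) = 78*((-4 + 3*16)/(12*(-4 + 16)) - 29) = 78*((1/12)*(-4 + 48)/12 - 29) = 78*((1/12)*(1/12)*44 - 29) = 78*(11/36 - 29) = 78*(-1033/36) = -13429/6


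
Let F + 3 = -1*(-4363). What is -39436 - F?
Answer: -43796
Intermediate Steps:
F = 4360 (F = -3 - 1*(-4363) = -3 + 4363 = 4360)
-39436 - F = -39436 - 1*4360 = -39436 - 4360 = -43796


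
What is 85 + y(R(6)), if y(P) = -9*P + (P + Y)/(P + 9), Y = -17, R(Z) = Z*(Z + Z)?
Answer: -45548/81 ≈ -562.32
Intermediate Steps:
R(Z) = 2*Z**2 (R(Z) = Z*(2*Z) = 2*Z**2)
y(P) = -9*P + (-17 + P)/(9 + P) (y(P) = -9*P + (P - 17)/(P + 9) = -9*P + (-17 + P)/(9 + P))
85 + y(R(6)) = 85 + (-17 - 160*6**2 - 9*(2*6**2)**2)/(9 + 2*6**2) = 85 + (-17 - 160*36 - 9*(2*36)**2)/(9 + 2*36) = 85 + (-17 - 80*72 - 9*72**2)/(9 + 72) = 85 + (-17 - 5760 - 9*5184)/81 = 85 + (-17 - 5760 - 46656)/81 = 85 + (1/81)*(-52433) = 85 - 52433/81 = -45548/81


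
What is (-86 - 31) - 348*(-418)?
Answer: 145347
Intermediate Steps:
(-86 - 31) - 348*(-418) = -117 + 145464 = 145347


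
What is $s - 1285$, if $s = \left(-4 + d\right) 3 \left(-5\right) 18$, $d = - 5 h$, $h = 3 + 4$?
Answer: $9245$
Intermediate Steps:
$h = 7$
$d = -35$ ($d = \left(-5\right) 7 = -35$)
$s = 10530$ ($s = \left(-4 - 35\right) 3 \left(-5\right) 18 = \left(-39\right) 3 \left(-5\right) 18 = \left(-117\right) \left(-5\right) 18 = 585 \cdot 18 = 10530$)
$s - 1285 = 10530 - 1285 = 9245$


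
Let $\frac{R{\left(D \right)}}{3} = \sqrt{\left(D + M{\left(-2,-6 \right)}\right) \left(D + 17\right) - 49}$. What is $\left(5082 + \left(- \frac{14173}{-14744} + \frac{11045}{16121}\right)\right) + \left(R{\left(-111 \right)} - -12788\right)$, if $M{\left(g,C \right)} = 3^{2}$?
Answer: $\frac{90380347219}{5057192} + 3 \sqrt{9539} \approx 18165.0$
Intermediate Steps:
$M{\left(g,C \right)} = 9$
$R{\left(D \right)} = 3 \sqrt{-49 + \left(9 + D\right) \left(17 + D\right)}$ ($R{\left(D \right)} = 3 \sqrt{\left(D + 9\right) \left(D + 17\right) - 49} = 3 \sqrt{\left(9 + D\right) \left(17 + D\right) - 49} = 3 \sqrt{-49 + \left(9 + D\right) \left(17 + D\right)}$)
$\left(5082 + \left(- \frac{14173}{-14744} + \frac{11045}{16121}\right)\right) + \left(R{\left(-111 \right)} - -12788\right) = \left(5082 + \left(- \frac{14173}{-14744} + \frac{11045}{16121}\right)\right) + \left(3 \sqrt{104 + \left(-111\right)^{2} + 26 \left(-111\right)} - -12788\right) = \left(5082 + \left(\left(-14173\right) \left(- \frac{1}{14744}\right) + 11045 \cdot \frac{1}{16121}\right)\right) + \left(3 \sqrt{104 + 12321 - 2886} + 12788\right) = \left(5082 + \left(\frac{14173}{14744} + \frac{235}{343}\right)\right) + \left(3 \sqrt{9539} + 12788\right) = \left(5082 + \frac{8326179}{5057192}\right) + \left(12788 + 3 \sqrt{9539}\right) = \frac{25708975923}{5057192} + \left(12788 + 3 \sqrt{9539}\right) = \frac{90380347219}{5057192} + 3 \sqrt{9539}$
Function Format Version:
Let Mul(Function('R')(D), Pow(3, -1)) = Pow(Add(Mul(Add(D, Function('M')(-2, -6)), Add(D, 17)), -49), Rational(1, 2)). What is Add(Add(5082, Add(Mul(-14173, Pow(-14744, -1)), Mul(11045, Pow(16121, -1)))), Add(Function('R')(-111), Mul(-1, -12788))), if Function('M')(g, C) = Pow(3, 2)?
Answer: Add(Rational(90380347219, 5057192), Mul(3, Pow(9539, Rational(1, 2)))) ≈ 18165.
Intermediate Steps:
Function('M')(g, C) = 9
Function('R')(D) = Mul(3, Pow(Add(-49, Mul(Add(9, D), Add(17, D))), Rational(1, 2))) (Function('R')(D) = Mul(3, Pow(Add(Mul(Add(D, 9), Add(D, 17)), -49), Rational(1, 2))) = Mul(3, Pow(Add(Mul(Add(9, D), Add(17, D)), -49), Rational(1, 2))) = Mul(3, Pow(Add(-49, Mul(Add(9, D), Add(17, D))), Rational(1, 2))))
Add(Add(5082, Add(Mul(-14173, Pow(-14744, -1)), Mul(11045, Pow(16121, -1)))), Add(Function('R')(-111), Mul(-1, -12788))) = Add(Add(5082, Add(Mul(-14173, Pow(-14744, -1)), Mul(11045, Pow(16121, -1)))), Add(Mul(3, Pow(Add(104, Pow(-111, 2), Mul(26, -111)), Rational(1, 2))), Mul(-1, -12788))) = Add(Add(5082, Add(Mul(-14173, Rational(-1, 14744)), Mul(11045, Rational(1, 16121)))), Add(Mul(3, Pow(Add(104, 12321, -2886), Rational(1, 2))), 12788)) = Add(Add(5082, Add(Rational(14173, 14744), Rational(235, 343))), Add(Mul(3, Pow(9539, Rational(1, 2))), 12788)) = Add(Add(5082, Rational(8326179, 5057192)), Add(12788, Mul(3, Pow(9539, Rational(1, 2))))) = Add(Rational(25708975923, 5057192), Add(12788, Mul(3, Pow(9539, Rational(1, 2))))) = Add(Rational(90380347219, 5057192), Mul(3, Pow(9539, Rational(1, 2))))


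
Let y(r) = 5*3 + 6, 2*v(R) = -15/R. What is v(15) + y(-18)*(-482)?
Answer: -20245/2 ≈ -10123.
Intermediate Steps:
v(R) = -15/(2*R) (v(R) = (-15/R)/2 = -15/(2*R))
y(r) = 21 (y(r) = 15 + 6 = 21)
v(15) + y(-18)*(-482) = -15/2/15 + 21*(-482) = -15/2*1/15 - 10122 = -½ - 10122 = -20245/2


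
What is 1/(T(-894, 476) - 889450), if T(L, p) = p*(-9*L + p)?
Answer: 1/3167022 ≈ 3.1575e-7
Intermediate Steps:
T(L, p) = p*(p - 9*L)
1/(T(-894, 476) - 889450) = 1/(476*(476 - 9*(-894)) - 889450) = 1/(476*(476 + 8046) - 889450) = 1/(476*8522 - 889450) = 1/(4056472 - 889450) = 1/3167022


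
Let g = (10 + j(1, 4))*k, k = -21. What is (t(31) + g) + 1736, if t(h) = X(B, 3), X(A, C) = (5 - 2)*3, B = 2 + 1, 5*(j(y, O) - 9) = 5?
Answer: 1325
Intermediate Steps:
j(y, O) = 10 (j(y, O) = 9 + (1/5)*5 = 9 + 1 = 10)
B = 3
g = -420 (g = (10 + 10)*(-21) = 20*(-21) = -420)
X(A, C) = 9 (X(A, C) = 3*3 = 9)
t(h) = 9
(t(31) + g) + 1736 = (9 - 420) + 1736 = -411 + 1736 = 1325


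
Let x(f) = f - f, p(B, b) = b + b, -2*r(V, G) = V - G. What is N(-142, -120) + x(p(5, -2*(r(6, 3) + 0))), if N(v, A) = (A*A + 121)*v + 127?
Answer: -2061855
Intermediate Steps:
r(V, G) = G/2 - V/2 (r(V, G) = -(V - G)/2 = G/2 - V/2)
N(v, A) = 127 + v*(121 + A²) (N(v, A) = (A² + 121)*v + 127 = (121 + A²)*v + 127 = v*(121 + A²) + 127 = 127 + v*(121 + A²))
p(B, b) = 2*b
x(f) = 0
N(-142, -120) + x(p(5, -2*(r(6, 3) + 0))) = (127 + 121*(-142) - 142*(-120)²) + 0 = (127 - 17182 - 142*14400) + 0 = (127 - 17182 - 2044800) + 0 = -2061855 + 0 = -2061855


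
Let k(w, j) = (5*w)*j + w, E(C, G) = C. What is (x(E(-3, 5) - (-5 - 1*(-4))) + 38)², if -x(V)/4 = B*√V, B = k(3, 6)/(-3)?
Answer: -29308 + 9424*I*√2 ≈ -29308.0 + 13328.0*I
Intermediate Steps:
k(w, j) = w + 5*j*w (k(w, j) = 5*j*w + w = w + 5*j*w)
B = -31 (B = (3*(1 + 5*6))/(-3) = (3*(1 + 30))*(-⅓) = (3*31)*(-⅓) = 93*(-⅓) = -31)
x(V) = 124*√V (x(V) = -(-124)*√V = 124*√V)
(x(E(-3, 5) - (-5 - 1*(-4))) + 38)² = (124*√(-3 - (-5 - 1*(-4))) + 38)² = (124*√(-3 - (-5 + 4)) + 38)² = (124*√(-3 - 1*(-1)) + 38)² = (124*√(-3 + 1) + 38)² = (124*√(-2) + 38)² = (124*(I*√2) + 38)² = (124*I*√2 + 38)² = (38 + 124*I*√2)²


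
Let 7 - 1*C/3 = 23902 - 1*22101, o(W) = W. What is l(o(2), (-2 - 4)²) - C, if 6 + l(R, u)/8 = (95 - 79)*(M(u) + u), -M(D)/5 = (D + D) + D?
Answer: -59178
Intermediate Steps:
M(D) = -15*D (M(D) = -5*((D + D) + D) = -5*(2*D + D) = -15*D)
C = -5382 (C = 21 - 3*(23902 - 1*22101) = 21 - 3*(23902 - 22101) = 21 - 3*1801 = 21 - 5403 = -5382)
l(R, u) = -48 - 1792*u (l(R, u) = -48 + 8*((95 - 79)*(-15*u + u)) = -48 + 8*(16*(-14*u)) = -48 + 8*(-224*u) = -48 - 1792*u)
l(o(2), (-2 - 4)²) - C = (-48 - 1792*(-2 - 4)²) - 1*(-5382) = (-48 - 1792*(-6)²) + 5382 = (-48 - 1792*36) + 5382 = (-48 - 64512) + 5382 = -64560 + 5382 = -59178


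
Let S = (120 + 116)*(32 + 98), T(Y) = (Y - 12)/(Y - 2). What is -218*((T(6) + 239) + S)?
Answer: -6740015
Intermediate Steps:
T(Y) = (-12 + Y)/(-2 + Y)
S = 30680 (S = 236*130 = 30680)
-218*((T(6) + 239) + S) = -218*(((-12 + 6)/(-2 + 6) + 239) + 30680) = -218*((-6/4 + 239) + 30680) = -218*(((¼)*(-6) + 239) + 30680) = -218*((-3/2 + 239) + 30680) = -218*(475/2 + 30680) = -218*61835/2 = -6740015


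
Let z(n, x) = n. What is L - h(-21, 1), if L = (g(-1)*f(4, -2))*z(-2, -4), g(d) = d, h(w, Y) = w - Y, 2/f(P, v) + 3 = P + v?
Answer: 18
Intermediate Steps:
f(P, v) = 2/(-3 + P + v) (f(P, v) = 2/(-3 + (P + v)) = 2/(-3 + P + v))
L = -4 (L = -2/(-3 + 4 - 2)*(-2) = -2/(-1)*(-2) = -2*(-1)*(-2) = -1*(-2)*(-2) = 2*(-2) = -4)
L - h(-21, 1) = -4 - (-21 - 1*1) = -4 - (-21 - 1) = -4 - 1*(-22) = -4 + 22 = 18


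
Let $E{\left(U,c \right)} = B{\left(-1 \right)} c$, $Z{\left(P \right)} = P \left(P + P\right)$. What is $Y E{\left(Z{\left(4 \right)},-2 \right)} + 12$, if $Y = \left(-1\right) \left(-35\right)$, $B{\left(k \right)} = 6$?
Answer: $-408$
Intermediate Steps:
$Z{\left(P \right)} = 2 P^{2}$ ($Z{\left(P \right)} = P 2 P = 2 P^{2}$)
$E{\left(U,c \right)} = 6 c$
$Y = 35$
$Y E{\left(Z{\left(4 \right)},-2 \right)} + 12 = 35 \cdot 6 \left(-2\right) + 12 = 35 \left(-12\right) + 12 = -420 + 12 = -408$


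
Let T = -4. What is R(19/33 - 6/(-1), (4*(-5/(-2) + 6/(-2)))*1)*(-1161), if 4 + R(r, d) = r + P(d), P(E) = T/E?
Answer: -58437/11 ≈ -5312.5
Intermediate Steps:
P(E) = -4/E
R(r, d) = -4 + r - 4/d (R(r, d) = -4 + (r - 4/d) = -4 + r - 4/d)
R(19/33 - 6/(-1), (4*(-5/(-2) + 6/(-2)))*1)*(-1161) = (-4 + (19/33 - 6/(-1)) - 4*1/(4*(-5/(-2) + 6/(-2))))*(-1161) = (-4 + (19*(1/33) - 6*(-1)) - 4*1/(4*(-5*(-½) + 6*(-½))))*(-1161) = (-4 + (19/33 + 6) - 4*1/(4*(5/2 - 3)))*(-1161) = (-4 + 217/33 - 4/((4*(-½))*1))*(-1161) = (-4 + 217/33 - 4/((-2*1)))*(-1161) = (-4 + 217/33 - 4/(-2))*(-1161) = (-4 + 217/33 - 4*(-½))*(-1161) = (-4 + 217/33 + 2)*(-1161) = (151/33)*(-1161) = -58437/11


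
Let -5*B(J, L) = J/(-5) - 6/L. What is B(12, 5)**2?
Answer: 324/625 ≈ 0.51840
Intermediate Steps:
B(J, L) = J/25 + 6/(5*L) (B(J, L) = -(J/(-5) - 6/L)/5 = -(J*(-1/5) - 6/L)/5 = -(-J/5 - 6/L)/5 = -(-6/L - J/5)/5 = J/25 + 6/(5*L))
B(12, 5)**2 = ((1/25)*(30 + 12*5)/5)**2 = ((1/25)*(1/5)*(30 + 60))**2 = ((1/25)*(1/5)*90)**2 = (18/25)**2 = 324/625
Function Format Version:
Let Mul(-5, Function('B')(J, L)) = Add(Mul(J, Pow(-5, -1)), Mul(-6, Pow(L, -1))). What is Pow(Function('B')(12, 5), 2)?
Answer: Rational(324, 625) ≈ 0.51840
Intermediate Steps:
Function('B')(J, L) = Add(Mul(Rational(1, 25), J), Mul(Rational(6, 5), Pow(L, -1))) (Function('B')(J, L) = Mul(Rational(-1, 5), Add(Mul(J, Pow(-5, -1)), Mul(-6, Pow(L, -1)))) = Mul(Rational(-1, 5), Add(Mul(J, Rational(-1, 5)), Mul(-6, Pow(L, -1)))) = Mul(Rational(-1, 5), Add(Mul(Rational(-1, 5), J), Mul(-6, Pow(L, -1)))) = Mul(Rational(-1, 5), Add(Mul(-6, Pow(L, -1)), Mul(Rational(-1, 5), J))) = Add(Mul(Rational(1, 25), J), Mul(Rational(6, 5), Pow(L, -1))))
Pow(Function('B')(12, 5), 2) = Pow(Mul(Rational(1, 25), Pow(5, -1), Add(30, Mul(12, 5))), 2) = Pow(Mul(Rational(1, 25), Rational(1, 5), Add(30, 60)), 2) = Pow(Mul(Rational(1, 25), Rational(1, 5), 90), 2) = Pow(Rational(18, 25), 2) = Rational(324, 625)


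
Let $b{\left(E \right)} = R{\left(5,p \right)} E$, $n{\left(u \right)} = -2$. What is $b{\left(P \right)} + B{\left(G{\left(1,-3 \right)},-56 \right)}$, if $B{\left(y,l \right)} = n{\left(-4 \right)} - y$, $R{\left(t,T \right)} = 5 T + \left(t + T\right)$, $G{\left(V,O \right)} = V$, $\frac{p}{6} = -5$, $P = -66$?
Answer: $11547$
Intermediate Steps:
$p = -30$ ($p = 6 \left(-5\right) = -30$)
$R{\left(t,T \right)} = t + 6 T$ ($R{\left(t,T \right)} = 5 T + \left(T + t\right) = t + 6 T$)
$B{\left(y,l \right)} = -2 - y$
$b{\left(E \right)} = - 175 E$ ($b{\left(E \right)} = \left(5 + 6 \left(-30\right)\right) E = \left(5 - 180\right) E = - 175 E$)
$b{\left(P \right)} + B{\left(G{\left(1,-3 \right)},-56 \right)} = \left(-175\right) \left(-66\right) - 3 = 11550 - 3 = 11547$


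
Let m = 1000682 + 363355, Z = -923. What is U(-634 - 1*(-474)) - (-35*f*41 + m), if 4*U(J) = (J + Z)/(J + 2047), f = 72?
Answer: -3171964333/2516 ≈ -1.2607e+6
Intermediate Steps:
U(J) = (-923 + J)/(4*(2047 + J)) (U(J) = ((J - 923)/(J + 2047))/4 = ((-923 + J)/(2047 + J))/4 = (-923 + J)/(4*(2047 + J)))
m = 1364037
U(-634 - 1*(-474)) - (-35*f*41 + m) = (-923 + (-634 - 1*(-474)))/(4*(2047 + (-634 - 1*(-474)))) - (-35*72*41 + 1364037) = (-923 + (-634 + 474))/(4*(2047 + (-634 + 474))) - (-2520*41 + 1364037) = (-923 - 160)/(4*(2047 - 160)) - (-103320 + 1364037) = (¼)*(-1083)/1887 - 1*1260717 = (¼)*(1/1887)*(-1083) - 1260717 = -361/2516 - 1260717 = -3171964333/2516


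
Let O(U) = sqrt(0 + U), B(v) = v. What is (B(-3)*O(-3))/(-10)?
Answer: 3*I*sqrt(3)/10 ≈ 0.51962*I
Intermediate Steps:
O(U) = sqrt(U)
(B(-3)*O(-3))/(-10) = -3*I*sqrt(3)/(-10) = -3*I*sqrt(3)*(-1/10) = 3*I*sqrt(3)/10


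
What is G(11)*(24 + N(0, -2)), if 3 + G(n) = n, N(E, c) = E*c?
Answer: 192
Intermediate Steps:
G(n) = -3 + n
G(11)*(24 + N(0, -2)) = (-3 + 11)*(24 + 0*(-2)) = 8*(24 + 0) = 8*24 = 192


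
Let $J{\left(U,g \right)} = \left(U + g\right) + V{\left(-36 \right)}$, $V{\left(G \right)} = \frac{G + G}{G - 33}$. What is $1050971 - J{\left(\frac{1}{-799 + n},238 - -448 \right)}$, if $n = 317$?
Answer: $\frac{11643447965}{11086} \approx 1.0503 \cdot 10^{6}$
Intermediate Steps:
$V{\left(G \right)} = \frac{2 G}{-33 + G}$
$J{\left(U,g \right)} = \frac{24}{23} + U + g$ ($J{\left(U,g \right)} = \left(U + g\right) + 2 \left(-36\right) \frac{1}{-33 - 36} = \left(U + g\right) + 2 \left(-36\right) \frac{1}{-69} = \left(U + g\right) + 2 \left(-36\right) \left(- \frac{1}{69}\right) = \left(U + g\right) + \frac{24}{23} = \frac{24}{23} + U + g$)
$1050971 - J{\left(\frac{1}{-799 + n},238 - -448 \right)} = 1050971 - \left(\frac{24}{23} + \frac{1}{-799 + 317} + \left(238 - -448\right)\right) = 1050971 - \left(\frac{24}{23} + \frac{1}{-482} + \left(238 + 448\right)\right) = 1050971 - \left(\frac{24}{23} - \frac{1}{482} + 686\right) = 1050971 - \frac{7616541}{11086} = \frac{11643447965}{11086}$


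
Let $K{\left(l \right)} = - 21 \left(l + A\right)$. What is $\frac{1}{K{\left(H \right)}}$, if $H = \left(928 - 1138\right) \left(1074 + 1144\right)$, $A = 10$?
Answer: $\frac{1}{9781170} \approx 1.0224 \cdot 10^{-7}$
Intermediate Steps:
$H = -465780$ ($H = \left(-210\right) 2218 = -465780$)
$K{\left(l \right)} = -210 - 21 l$ ($K{\left(l \right)} = - 21 \left(l + 10\right) = - 21 \left(10 + l\right) = -210 - 21 l$)
$\frac{1}{K{\left(H \right)}} = \frac{1}{-210 - -9781380} = \frac{1}{-210 + 9781380} = \frac{1}{9781170}$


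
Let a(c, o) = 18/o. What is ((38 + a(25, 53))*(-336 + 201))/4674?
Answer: -45720/41287 ≈ -1.1074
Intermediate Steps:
((38 + a(25, 53))*(-336 + 201))/4674 = ((38 + 18/53)*(-336 + 201))/4674 = ((38 + 18*(1/53))*(-135))*(1/4674) = ((38 + 18/53)*(-135))*(1/4674) = ((2032/53)*(-135))*(1/4674) = -274320/53*1/4674 = -45720/41287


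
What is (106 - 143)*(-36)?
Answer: 1332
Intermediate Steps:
(106 - 143)*(-36) = -37*(-36) = 1332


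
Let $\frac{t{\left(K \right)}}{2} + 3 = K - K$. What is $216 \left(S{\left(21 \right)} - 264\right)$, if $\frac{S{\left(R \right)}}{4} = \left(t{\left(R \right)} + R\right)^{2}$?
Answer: $137376$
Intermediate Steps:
$t{\left(K \right)} = -6$ ($t{\left(K \right)} = -6 + 2 \left(K - K\right) = -6 + 2 \cdot 0 = -6 + 0 = -6$)
$S{\left(R \right)} = 4 \left(-6 + R\right)^{2}$
$216 \left(S{\left(21 \right)} - 264\right) = 216 \left(4 \left(-6 + 21\right)^{2} - 264\right) = 216 \left(4 \cdot 15^{2} - 264\right) = 216 \left(4 \cdot 225 - 264\right) = 216 \left(900 - 264\right) = 216 \cdot 636 = 137376$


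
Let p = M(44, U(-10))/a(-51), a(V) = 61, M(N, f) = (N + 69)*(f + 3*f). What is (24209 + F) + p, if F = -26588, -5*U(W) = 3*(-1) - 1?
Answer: -723787/305 ≈ -2373.1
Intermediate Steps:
U(W) = ⅘ (U(W) = -(3*(-1) - 1)/5 = -(-3 - 1)/5 = -⅕*(-4) = ⅘)
M(N, f) = 4*f*(69 + N) (M(N, f) = (69 + N)*(4*f) = 4*f*(69 + N))
p = 1808/305 (p = (4*(⅘)*(69 + 44))/61 = (4*(⅘)*113)*(1/61) = (1808/5)*(1/61) = 1808/305 ≈ 5.9279)
(24209 + F) + p = (24209 - 26588) + 1808/305 = -2379 + 1808/305 = -723787/305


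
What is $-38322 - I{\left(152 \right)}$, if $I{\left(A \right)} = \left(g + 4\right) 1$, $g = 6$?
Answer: $-38332$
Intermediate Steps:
$I{\left(A \right)} = 10$ ($I{\left(A \right)} = \left(6 + 4\right) 1 = 10 \cdot 1 = 10$)
$-38322 - I{\left(152 \right)} = -38322 - 10 = -38332$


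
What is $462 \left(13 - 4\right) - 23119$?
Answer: $-18961$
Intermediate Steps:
$462 \left(13 - 4\right) - 23119 = 462 \cdot 9 - 23119 = 4158 - 23119 = -18961$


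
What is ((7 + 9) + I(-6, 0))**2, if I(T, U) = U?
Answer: 256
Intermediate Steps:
((7 + 9) + I(-6, 0))**2 = ((7 + 9) + 0)**2 = (16 + 0)**2 = 16**2 = 256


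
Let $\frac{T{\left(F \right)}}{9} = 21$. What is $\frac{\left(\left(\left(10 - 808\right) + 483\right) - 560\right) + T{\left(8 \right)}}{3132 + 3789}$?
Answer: $- \frac{686}{6921} \approx -0.099119$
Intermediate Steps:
$T{\left(F \right)} = 189$ ($T{\left(F \right)} = 9 \cdot 21 = 189$)
$\frac{\left(\left(\left(10 - 808\right) + 483\right) - 560\right) + T{\left(8 \right)}}{3132 + 3789} = \frac{\left(\left(\left(10 - 808\right) + 483\right) - 560\right) + 189}{3132 + 3789} = \frac{\left(\left(\left(10 - 808\right) + 483\right) - 560\right) + 189}{6921} = \left(\left(\left(-798 + 483\right) - 560\right) + 189\right) \frac{1}{6921} = \left(\left(-315 - 560\right) + 189\right) \frac{1}{6921} = \left(-875 + 189\right) \frac{1}{6921} = \left(-686\right) \frac{1}{6921} = - \frac{686}{6921}$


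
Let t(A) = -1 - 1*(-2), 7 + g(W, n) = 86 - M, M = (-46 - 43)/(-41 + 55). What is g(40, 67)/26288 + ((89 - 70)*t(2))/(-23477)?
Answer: 21062407/8640287264 ≈ 0.0024377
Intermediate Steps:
M = -89/14 ≈ -6.3571
g(W, n) = 1195/14 (g(W, n) = -7 + (86 - 1*(-89/14)) = -7 + (86 + 89/14) = -7 + 1293/14 = 1195/14)
t(A) = 1 (t(A) = -1 + 2 = 1)
g(40, 67)/26288 + ((89 - 70)*t(2))/(-23477) = (1195/14)/26288 + ((89 - 70)*1)/(-23477) = (1195/14)*(1/26288) + (19*1)*(-1/23477) = 1195/368032 + 19*(-1/23477) = 1195/368032 - 19/23477 = 21062407/8640287264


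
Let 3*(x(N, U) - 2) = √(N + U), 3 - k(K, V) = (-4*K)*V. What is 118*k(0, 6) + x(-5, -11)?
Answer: 356 + 4*I/3 ≈ 356.0 + 1.3333*I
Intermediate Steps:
k(K, V) = 3 + 4*K*V (k(K, V) = 3 - (-4*K)*V = 3 - (-4)*K*V = 3 + 4*K*V)
x(N, U) = 2 + √(N + U)/3
118*k(0, 6) + x(-5, -11) = 118*(3 + 4*0*6) + (2 + √(-5 - 11)/3) = 118*(3 + 0) + (2 + √(-16)/3) = 118*3 + (2 + (4*I)/3) = 354 + (2 + 4*I/3) = 356 + 4*I/3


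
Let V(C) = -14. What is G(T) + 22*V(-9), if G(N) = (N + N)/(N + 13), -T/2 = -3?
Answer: -5840/19 ≈ -307.37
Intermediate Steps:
T = 6 (T = -2*(-3) = 6)
G(N) = 2*N/(13 + N) (G(N) = (2*N)/(13 + N) = 2*N/(13 + N))
G(T) + 22*V(-9) = 2*6/(13 + 6) + 22*(-14) = 2*6/19 - 308 = 2*6*(1/19) - 308 = 12/19 - 308 = -5840/19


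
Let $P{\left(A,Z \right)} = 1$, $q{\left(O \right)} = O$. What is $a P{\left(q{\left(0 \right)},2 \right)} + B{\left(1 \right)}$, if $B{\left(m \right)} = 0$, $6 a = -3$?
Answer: $- \frac{1}{2} \approx -0.5$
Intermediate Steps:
$a = - \frac{1}{2}$ ($a = \frac{1}{6} \left(-3\right) = - \frac{1}{2} \approx -0.5$)
$a P{\left(q{\left(0 \right)},2 \right)} + B{\left(1 \right)} = \left(- \frac{1}{2}\right) 1 + 0 = - \frac{1}{2} + 0 = - \frac{1}{2}$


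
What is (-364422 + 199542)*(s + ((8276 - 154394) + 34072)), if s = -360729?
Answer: 77951142000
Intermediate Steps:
(-364422 + 199542)*(s + ((8276 - 154394) + 34072)) = (-364422 + 199542)*(-360729 + ((8276 - 154394) + 34072)) = -164880*(-360729 + (-146118 + 34072)) = -164880*(-360729 - 112046) = -164880*(-472775) = 77951142000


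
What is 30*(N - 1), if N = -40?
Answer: -1230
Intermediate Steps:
30*(N - 1) = 30*(-40 - 1) = 30*(-41) = -1230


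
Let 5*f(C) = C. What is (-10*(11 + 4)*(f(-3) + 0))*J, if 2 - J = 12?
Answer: -900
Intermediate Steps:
J = -10 (J = 2 - 1*12 = 2 - 12 = -10)
f(C) = C/5
(-10*(11 + 4)*(f(-3) + 0))*J = -10*(11 + 4)*((1/5)*(-3) + 0)*(-10) = -150*(-3/5 + 0)*(-10) = -150*(-3)/5*(-10) = -10*(-9)*(-10) = 90*(-10) = -900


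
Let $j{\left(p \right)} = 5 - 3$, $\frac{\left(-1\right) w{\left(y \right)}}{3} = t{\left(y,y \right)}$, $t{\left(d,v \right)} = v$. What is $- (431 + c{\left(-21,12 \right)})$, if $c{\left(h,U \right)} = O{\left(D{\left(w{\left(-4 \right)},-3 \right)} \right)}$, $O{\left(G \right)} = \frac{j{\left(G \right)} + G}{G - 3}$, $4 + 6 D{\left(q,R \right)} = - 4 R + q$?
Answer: $-447$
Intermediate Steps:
$w{\left(y \right)} = - 3 y$
$j{\left(p \right)} = 2$ ($j{\left(p \right)} = 5 - 3 = 2$)
$D{\left(q,R \right)} = - \frac{2}{3} - \frac{2 R}{3} + \frac{q}{6}$ ($D{\left(q,R \right)} = - \frac{2}{3} + \frac{- 4 R + q}{6} = - \frac{2}{3} + \frac{q - 4 R}{6} = - \frac{2}{3} - \left(- \frac{q}{6} + \frac{2 R}{3}\right) = - \frac{2}{3} - \frac{2 R}{3} + \frac{q}{6}$)
$O{\left(G \right)} = \frac{2 + G}{-3 + G}$ ($O{\left(G \right)} = \frac{2 + G}{G - 3} = \frac{2 + G}{-3 + G}$)
$c{\left(h,U \right)} = 16$ ($c{\left(h,U \right)} = \frac{2 - \left(- \frac{4}{3} - \left(- \frac{1}{2}\right) \left(-4\right)\right)}{-3 - \left(- \frac{4}{3} - \left(- \frac{1}{2}\right) \left(-4\right)\right)} = \frac{2 + \left(- \frac{2}{3} + 2 + \frac{1}{6} \cdot 12\right)}{-3 + \left(- \frac{2}{3} + 2 + \frac{1}{6} \cdot 12\right)} = \frac{2 + \left(- \frac{2}{3} + 2 + 2\right)}{-3 + \left(- \frac{2}{3} + 2 + 2\right)} = \frac{2 + \frac{10}{3}}{-3 + \frac{10}{3}} = \frac{1}{\frac{1}{3}} \cdot \frac{16}{3} = 3 \cdot \frac{16}{3} = 16$)
$- (431 + c{\left(-21,12 \right)}) = - (431 + 16) = \left(-1\right) 447 = -447$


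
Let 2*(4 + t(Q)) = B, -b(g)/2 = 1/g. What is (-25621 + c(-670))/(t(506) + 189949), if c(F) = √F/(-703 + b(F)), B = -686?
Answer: -25621/189602 - 335*I*√670/44652029408 ≈ -0.13513 - 1.942e-7*I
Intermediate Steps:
b(g) = -2/g
c(F) = √F/(-703 - 2/F)
t(Q) = -347 (t(Q) = -4 + (½)*(-686) = -4 - 343 = -347)
(-25621 + c(-670))/(t(506) + 189949) = (-25621 - (-670)^(3/2)/(2 + 703*(-670)))/(-347 + 189949) = (-25621 - (-670*I*√670)/(2 - 471010))/189602 = (-25621 - 1*(-670*I*√670)/(-471008))*(1/189602) = (-25621 - 1*(-670*I*√670)*(-1/471008))*(1/189602) = (-25621 - 335*I*√670/235504)*(1/189602) = -25621/189602 - 335*I*√670/44652029408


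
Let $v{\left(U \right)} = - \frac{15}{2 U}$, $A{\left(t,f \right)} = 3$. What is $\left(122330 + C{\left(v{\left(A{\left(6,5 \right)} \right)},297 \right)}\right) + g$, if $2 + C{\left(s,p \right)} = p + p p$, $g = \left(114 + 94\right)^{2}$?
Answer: $254098$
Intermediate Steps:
$v{\left(U \right)} = - \frac{15}{2 U}$ ($v{\left(U \right)} = - 15 \frac{1}{2 U} = - \frac{15}{2 U}$)
$g = 43264$ ($g = 208^{2} = 43264$)
$C{\left(s,p \right)} = -2 + p + p^{2}$ ($C{\left(s,p \right)} = -2 + \left(p + p p\right) = -2 + \left(p + p^{2}\right) = -2 + p + p^{2}$)
$\left(122330 + C{\left(v{\left(A{\left(6,5 \right)} \right)},297 \right)}\right) + g = \left(122330 + \left(-2 + 297 + 297^{2}\right)\right) + 43264 = \left(122330 + \left(-2 + 297 + 88209\right)\right) + 43264 = \left(122330 + 88504\right) + 43264 = 210834 + 43264 = 254098$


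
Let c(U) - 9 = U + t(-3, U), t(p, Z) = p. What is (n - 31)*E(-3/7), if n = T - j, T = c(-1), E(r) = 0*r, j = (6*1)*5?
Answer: 0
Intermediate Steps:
j = 30 (j = 6*5 = 30)
c(U) = 6 + U (c(U) = 9 + (U - 3) = 9 + (-3 + U) = 6 + U)
E(r) = 0
T = 5 (T = 6 - 1 = 5)
n = -25 (n = 5 - 1*30 = 5 - 30 = -25)
(n - 31)*E(-3/7) = (-25 - 31)*0 = -56*0 = 0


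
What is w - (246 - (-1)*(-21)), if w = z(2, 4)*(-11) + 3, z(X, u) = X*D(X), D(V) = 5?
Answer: -332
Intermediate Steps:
z(X, u) = 5*X (z(X, u) = X*5 = 5*X)
w = -107 (w = (5*2)*(-11) + 3 = 10*(-11) + 3 = -110 + 3 = -107)
w - (246 - (-1)*(-21)) = -107 - (246 - (-1)*(-21)) = -107 - (246 - 1*21) = -107 - (246 - 21) = -107 - 1*225 = -107 - 225 = -332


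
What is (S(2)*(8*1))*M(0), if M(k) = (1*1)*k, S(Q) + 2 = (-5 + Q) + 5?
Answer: 0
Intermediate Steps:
S(Q) = -2 + Q (S(Q) = -2 + ((-5 + Q) + 5) = -2 + Q)
M(k) = k (M(k) = 1*k = k)
(S(2)*(8*1))*M(0) = ((-2 + 2)*(8*1))*0 = (0*8)*0 = 0*0 = 0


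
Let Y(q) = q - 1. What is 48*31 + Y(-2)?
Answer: 1485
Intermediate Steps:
Y(q) = -1 + q
48*31 + Y(-2) = 48*31 + (-1 - 2) = 1488 - 3 = 1485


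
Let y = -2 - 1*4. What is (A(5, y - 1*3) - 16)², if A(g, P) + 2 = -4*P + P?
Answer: 81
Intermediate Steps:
y = -6 (y = -2 - 4 = -6)
A(g, P) = -2 - 3*P (A(g, P) = -2 + (-4*P + P) = -2 - 3*P)
(A(5, y - 1*3) - 16)² = ((-2 - 3*(-6 - 1*3)) - 16)² = ((-2 - 3*(-6 - 3)) - 16)² = ((-2 - 3*(-9)) - 16)² = ((-2 + 27) - 16)² = (25 - 16)² = 9² = 81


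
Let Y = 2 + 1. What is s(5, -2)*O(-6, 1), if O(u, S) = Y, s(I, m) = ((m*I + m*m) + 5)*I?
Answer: -15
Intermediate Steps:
Y = 3
s(I, m) = I*(5 + m² + I*m) (s(I, m) = ((I*m + m²) + 5)*I = ((m² + I*m) + 5)*I = (5 + m² + I*m)*I = I*(5 + m² + I*m))
O(u, S) = 3
s(5, -2)*O(-6, 1) = (5*(5 + (-2)² + 5*(-2)))*3 = (5*(5 + 4 - 10))*3 = (5*(-1))*3 = -5*3 = -15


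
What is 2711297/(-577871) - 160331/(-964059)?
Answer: -2521199639222/557101738389 ≈ -4.5256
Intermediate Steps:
2711297/(-577871) - 160331/(-964059) = 2711297*(-1/577871) - 160331*(-1/964059) = -2711297/577871 + 160331/964059 = -2521199639222/557101738389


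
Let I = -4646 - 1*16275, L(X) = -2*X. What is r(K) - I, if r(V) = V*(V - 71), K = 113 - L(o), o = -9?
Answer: 23201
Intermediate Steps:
K = 95 (K = 113 - (-2)*(-9) = 113 - 1*18 = 113 - 18 = 95)
r(V) = V*(-71 + V)
I = -20921 (I = -4646 - 16275 = -20921)
r(K) - I = 95*(-71 + 95) - 1*(-20921) = 95*24 + 20921 = 2280 + 20921 = 23201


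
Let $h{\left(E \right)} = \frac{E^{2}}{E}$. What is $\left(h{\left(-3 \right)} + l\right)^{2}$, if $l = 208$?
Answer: $42025$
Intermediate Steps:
$h{\left(E \right)} = E$
$\left(h{\left(-3 \right)} + l\right)^{2} = \left(-3 + 208\right)^{2} = 205^{2} = 42025$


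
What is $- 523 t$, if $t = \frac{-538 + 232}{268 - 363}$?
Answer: $- \frac{160038}{95} \approx -1684.6$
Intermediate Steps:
$t = \frac{306}{95}$ ($t = - \frac{306}{-95} = \left(-306\right) \left(- \frac{1}{95}\right) = \frac{306}{95} \approx 3.2211$)
$- 523 t = \left(-523\right) \frac{306}{95} = - \frac{160038}{95}$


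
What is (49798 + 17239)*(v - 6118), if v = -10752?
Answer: -1130914190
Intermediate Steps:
(49798 + 17239)*(v - 6118) = (49798 + 17239)*(-10752 - 6118) = 67037*(-16870) = -1130914190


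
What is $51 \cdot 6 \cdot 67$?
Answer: $20502$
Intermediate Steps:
$51 \cdot 6 \cdot 67 = 306 \cdot 67 = 20502$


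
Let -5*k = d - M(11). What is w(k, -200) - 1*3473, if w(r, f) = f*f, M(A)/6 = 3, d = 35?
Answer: 36527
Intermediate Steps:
M(A) = 18 (M(A) = 6*3 = 18)
k = -17/5 (k = -(35 - 1*18)/5 = -(35 - 18)/5 = -⅕*17 = -17/5 ≈ -3.4000)
w(r, f) = f²
w(k, -200) - 1*3473 = (-200)² - 1*3473 = 40000 - 3473 = 36527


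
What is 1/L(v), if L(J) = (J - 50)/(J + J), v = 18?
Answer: -9/8 ≈ -1.1250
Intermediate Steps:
L(J) = (-50 + J)/(2*J) (L(J) = (-50 + J)/((2*J)) = (-50 + J)*(1/(2*J)) = (-50 + J)/(2*J))
1/L(v) = 1/((½)*(-50 + 18)/18) = 1/((½)*(1/18)*(-32)) = 1/(-8/9) = -9/8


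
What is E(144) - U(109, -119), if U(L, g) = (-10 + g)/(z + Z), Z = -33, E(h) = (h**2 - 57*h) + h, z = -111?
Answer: 608213/48 ≈ 12671.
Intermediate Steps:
E(h) = h**2 - 56*h
U(L, g) = 5/72 - g/144 (U(L, g) = (-10 + g)/(-111 - 33) = (-10 + g)/(-144) = (-10 + g)*(-1/144) = 5/72 - g/144)
E(144) - U(109, -119) = 144*(-56 + 144) - (5/72 - 1/144*(-119)) = 144*88 - (5/72 + 119/144) = 12672 - 1*43/48 = 12672 - 43/48 = 608213/48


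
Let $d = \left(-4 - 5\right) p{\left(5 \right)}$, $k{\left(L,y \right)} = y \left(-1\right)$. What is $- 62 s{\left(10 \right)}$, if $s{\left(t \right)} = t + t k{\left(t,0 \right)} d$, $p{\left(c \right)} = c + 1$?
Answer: $-620$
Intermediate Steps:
$k{\left(L,y \right)} = - y$
$p{\left(c \right)} = 1 + c$
$d = -54$ ($d = \left(-4 - 5\right) \left(1 + 5\right) = \left(-9\right) 6 = -54$)
$s{\left(t \right)} = t$ ($s{\left(t \right)} = t + t \left(\left(-1\right) 0\right) \left(-54\right) = t + t 0 \left(-54\right) = t + 0 \left(-54\right) = t + 0 = t$)
$- 62 s{\left(10 \right)} = \left(-62\right) 10 = -620$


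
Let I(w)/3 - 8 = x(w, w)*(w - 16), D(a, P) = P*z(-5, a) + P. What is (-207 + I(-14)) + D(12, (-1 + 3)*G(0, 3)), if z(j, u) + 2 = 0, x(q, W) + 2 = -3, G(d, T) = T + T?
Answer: 255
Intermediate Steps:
G(d, T) = 2*T
x(q, W) = -5 (x(q, W) = -2 - 3 = -5)
z(j, u) = -2 (z(j, u) = -2 + 0 = -2)
D(a, P) = -P (D(a, P) = P*(-2) + P = -2*P + P = -P)
I(w) = 264 - 15*w (I(w) = 24 + 3*(-5*(w - 16)) = 24 + 3*(-5*(-16 + w)) = 24 + 3*(80 - 5*w) = 24 + (240 - 15*w) = 264 - 15*w)
(-207 + I(-14)) + D(12, (-1 + 3)*G(0, 3)) = (-207 + (264 - 15*(-14))) - (-1 + 3)*2*3 = (-207 + (264 + 210)) - 2*6 = (-207 + 474) - 1*12 = 267 - 12 = 255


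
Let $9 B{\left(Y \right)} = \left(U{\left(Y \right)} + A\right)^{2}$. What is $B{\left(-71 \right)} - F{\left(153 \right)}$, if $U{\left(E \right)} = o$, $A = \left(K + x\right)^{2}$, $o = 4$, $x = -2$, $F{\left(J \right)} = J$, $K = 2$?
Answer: $- \frac{1361}{9} \approx -151.22$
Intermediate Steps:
$A = 0$ ($A = \left(2 - 2\right)^{2} = 0^{2} = 0$)
$U{\left(E \right)} = 4$
$B{\left(Y \right)} = \frac{16}{9}$ ($B{\left(Y \right)} = \frac{\left(4 + 0\right)^{2}}{9} = \frac{4^{2}}{9} = \frac{1}{9} \cdot 16 = \frac{16}{9}$)
$B{\left(-71 \right)} - F{\left(153 \right)} = \frac{16}{9} - 153 = - \frac{1361}{9}$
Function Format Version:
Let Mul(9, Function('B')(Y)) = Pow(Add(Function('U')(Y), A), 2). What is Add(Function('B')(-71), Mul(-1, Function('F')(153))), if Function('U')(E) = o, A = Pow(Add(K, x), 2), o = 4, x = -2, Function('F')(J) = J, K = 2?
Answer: Rational(-1361, 9) ≈ -151.22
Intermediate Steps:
A = 0 (A = Pow(Add(2, -2), 2) = Pow(0, 2) = 0)
Function('U')(E) = 4
Function('B')(Y) = Rational(16, 9) (Function('B')(Y) = Mul(Rational(1, 9), Pow(Add(4, 0), 2)) = Mul(Rational(1, 9), Pow(4, 2)) = Mul(Rational(1, 9), 16) = Rational(16, 9))
Add(Function('B')(-71), Mul(-1, Function('F')(153))) = Add(Rational(16, 9), Mul(-1, 153)) = Add(Rational(16, 9), -153) = Rational(-1361, 9)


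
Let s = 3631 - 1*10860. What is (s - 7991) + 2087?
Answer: -13133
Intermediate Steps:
s = -7229 (s = 3631 - 10860 = -7229)
(s - 7991) + 2087 = (-7229 - 7991) + 2087 = -15220 + 2087 = -13133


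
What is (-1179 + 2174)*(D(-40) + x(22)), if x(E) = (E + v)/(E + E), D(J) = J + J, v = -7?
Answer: -3487475/44 ≈ -79261.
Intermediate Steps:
D(J) = 2*J
x(E) = (-7 + E)/(2*E) (x(E) = (E - 7)/(E + E) = (-7 + E)/((2*E)) = (-7 + E)*(1/(2*E)) = (-7 + E)/(2*E))
(-1179 + 2174)*(D(-40) + x(22)) = (-1179 + 2174)*(2*(-40) + (1/2)*(-7 + 22)/22) = 995*(-80 + (1/2)*(1/22)*15) = 995*(-80 + 15/44) = 995*(-3505/44) = -3487475/44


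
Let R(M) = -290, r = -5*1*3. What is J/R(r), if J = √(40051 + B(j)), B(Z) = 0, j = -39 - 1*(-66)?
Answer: -11*√331/290 ≈ -0.69009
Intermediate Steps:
j = 27 (j = -39 + 66 = 27)
r = -15 (r = -5*3 = -15)
J = 11*√331 (J = √(40051 + 0) = √40051 = 11*√331 ≈ 200.13)
J/R(r) = (11*√331)/(-290) = (11*√331)*(-1/290) = -11*√331/290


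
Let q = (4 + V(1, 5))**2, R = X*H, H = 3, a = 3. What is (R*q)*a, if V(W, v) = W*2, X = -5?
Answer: -1620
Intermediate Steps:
V(W, v) = 2*W
R = -15 (R = -5*3 = -15)
q = 36 (q = (4 + 2*1)**2 = (4 + 2)**2 = 6**2 = 36)
(R*q)*a = -15*36*3 = -540*3 = -1620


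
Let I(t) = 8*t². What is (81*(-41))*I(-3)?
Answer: -239112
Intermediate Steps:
(81*(-41))*I(-3) = (81*(-41))*(8*(-3)²) = -26568*9 = -3321*72 = -239112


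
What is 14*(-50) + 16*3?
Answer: -652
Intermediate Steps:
14*(-50) + 16*3 = -700 + 48 = -652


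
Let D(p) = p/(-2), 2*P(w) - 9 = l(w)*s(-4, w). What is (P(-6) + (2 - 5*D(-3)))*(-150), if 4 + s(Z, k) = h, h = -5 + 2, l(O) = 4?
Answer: 2250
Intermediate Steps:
h = -3
s(Z, k) = -7 (s(Z, k) = -4 - 3 = -7)
P(w) = -19/2 (P(w) = 9/2 + (4*(-7))/2 = 9/2 + (½)*(-28) = 9/2 - 14 = -19/2)
D(p) = -p/2 (D(p) = p*(-½) = -p/2)
(P(-6) + (2 - 5*D(-3)))*(-150) = (-19/2 + (2 - (-5)*(-3)/2))*(-150) = (-19/2 + (2 - 5*3/2))*(-150) = (-19/2 + (2 - 15/2))*(-150) = (-19/2 - 11/2)*(-150) = -15*(-150) = 2250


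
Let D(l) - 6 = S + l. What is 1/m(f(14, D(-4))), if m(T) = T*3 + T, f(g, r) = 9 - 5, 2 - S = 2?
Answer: 1/16 ≈ 0.062500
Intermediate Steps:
S = 0 (S = 2 - 1*2 = 2 - 2 = 0)
D(l) = 6 + l (D(l) = 6 + (0 + l) = 6 + l)
f(g, r) = 4
m(T) = 4*T (m(T) = 3*T + T = 4*T)
1/m(f(14, D(-4))) = 1/(4*4) = 1/16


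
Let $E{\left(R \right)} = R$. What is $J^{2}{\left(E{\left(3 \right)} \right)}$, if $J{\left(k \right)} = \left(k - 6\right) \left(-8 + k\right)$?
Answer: $225$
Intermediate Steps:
$J{\left(k \right)} = \left(-8 + k\right) \left(-6 + k\right)$ ($J{\left(k \right)} = \left(-6 + k\right) \left(-8 + k\right) = \left(-8 + k\right) \left(-6 + k\right)$)
$J^{2}{\left(E{\left(3 \right)} \right)} = \left(48 + 3^{2} - 42\right)^{2} = \left(48 + 9 - 42\right)^{2} = 15^{2} = 225$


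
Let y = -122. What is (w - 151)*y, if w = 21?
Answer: 15860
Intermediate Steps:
(w - 151)*y = (21 - 151)*(-122) = -130*(-122) = 15860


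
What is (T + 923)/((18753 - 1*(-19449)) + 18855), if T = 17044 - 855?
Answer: 5704/19019 ≈ 0.29991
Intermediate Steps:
T = 16189
(T + 923)/((18753 - 1*(-19449)) + 18855) = (16189 + 923)/((18753 - 1*(-19449)) + 18855) = 17112/((18753 + 19449) + 18855) = 17112/(38202 + 18855) = 17112/57057 = 17112*(1/57057) = 5704/19019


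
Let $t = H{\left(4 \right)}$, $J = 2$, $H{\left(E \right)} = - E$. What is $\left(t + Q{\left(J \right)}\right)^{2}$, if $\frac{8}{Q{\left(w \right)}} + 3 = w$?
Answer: $144$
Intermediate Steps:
$t = -4$ ($t = \left(-1\right) 4 = -4$)
$Q{\left(w \right)} = \frac{8}{-3 + w}$
$\left(t + Q{\left(J \right)}\right)^{2} = \left(-4 + \frac{8}{-3 + 2}\right)^{2} = \left(-4 + \frac{8}{-1}\right)^{2} = \left(-4 + 8 \left(-1\right)\right)^{2} = \left(-4 - 8\right)^{2} = \left(-12\right)^{2} = 144$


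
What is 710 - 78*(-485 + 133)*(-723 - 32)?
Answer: -20728570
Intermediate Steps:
710 - 78*(-485 + 133)*(-723 - 32) = 710 - (-27456)*(-755) = 710 - 78*265760 = 710 - 20729280 = -20728570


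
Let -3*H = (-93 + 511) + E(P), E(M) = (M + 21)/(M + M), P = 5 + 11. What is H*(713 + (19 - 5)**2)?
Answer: -4064139/32 ≈ -1.2700e+5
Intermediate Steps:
P = 16
E(M) = (21 + M)/(2*M) (E(M) = (21 + M)/((2*M)) = (21 + M)*(1/(2*M)) = (21 + M)/(2*M))
H = -4471/32 (H = -((-93 + 511) + (1/2)*(21 + 16)/16)/3 = -(418 + (1/2)*(1/16)*37)/3 = -(418 + 37/32)/3 = -1/3*13413/32 = -4471/32 ≈ -139.72)
H*(713 + (19 - 5)**2) = -4471*(713 + (19 - 5)**2)/32 = -4471*(713 + 14**2)/32 = -4471*(713 + 196)/32 = -4471/32*909 = -4064139/32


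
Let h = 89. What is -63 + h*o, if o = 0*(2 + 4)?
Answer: -63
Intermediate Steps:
o = 0 (o = 0*6 = 0)
-63 + h*o = -63 + 89*0 = -63 + 0 = -63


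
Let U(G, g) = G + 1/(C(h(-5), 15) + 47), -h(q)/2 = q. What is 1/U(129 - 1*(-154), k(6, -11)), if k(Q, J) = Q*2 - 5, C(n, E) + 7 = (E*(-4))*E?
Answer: 860/243379 ≈ 0.0035336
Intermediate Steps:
h(q) = -2*q
C(n, E) = -7 - 4*E² (C(n, E) = -7 + (E*(-4))*E = -7 + (-4*E)*E = -7 - 4*E²)
k(Q, J) = -5 + 2*Q (k(Q, J) = 2*Q - 5 = -5 + 2*Q)
U(G, g) = -1/860 + G (U(G, g) = G + 1/((-7 - 4*15²) + 47) = G + 1/((-7 - 4*225) + 47) = G + 1/((-7 - 900) + 47) = G + 1/(-907 + 47) = G + 1/(-860) = G - 1/860 = -1/860 + G)
1/U(129 - 1*(-154), k(6, -11)) = 1/(-1/860 + (129 - 1*(-154))) = 1/(-1/860 + (129 + 154)) = 1/(-1/860 + 283) = 1/(243379/860) = 860/243379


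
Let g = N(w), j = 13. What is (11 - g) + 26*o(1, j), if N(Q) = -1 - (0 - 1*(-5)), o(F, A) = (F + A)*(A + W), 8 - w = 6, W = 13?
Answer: 9481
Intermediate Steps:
w = 2 (w = 8 - 1*6 = 8 - 6 = 2)
o(F, A) = (13 + A)*(A + F) (o(F, A) = (F + A)*(A + 13) = (A + F)*(13 + A) = (13 + A)*(A + F))
N(Q) = -6 (N(Q) = -1 - (0 + 5) = -1 - 1*5 = -1 - 5 = -6)
g = -6
(11 - g) + 26*o(1, j) = (11 - 1*(-6)) + 26*(13**2 + 13*13 + 13*1 + 13*1) = (11 + 6) + 26*(169 + 169 + 13 + 13) = 17 + 26*364 = 17 + 9464 = 9481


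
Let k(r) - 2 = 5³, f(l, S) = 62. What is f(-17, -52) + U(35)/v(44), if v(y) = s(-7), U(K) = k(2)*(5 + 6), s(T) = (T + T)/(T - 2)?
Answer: 13441/14 ≈ 960.07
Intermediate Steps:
k(r) = 127 (k(r) = 2 + 5³ = 2 + 125 = 127)
s(T) = 2*T/(-2 + T) (s(T) = (2*T)/(-2 + T) = 2*T/(-2 + T))
U(K) = 1397 (U(K) = 127*(5 + 6) = 127*11 = 1397)
v(y) = 14/9 (v(y) = 2*(-7)/(-2 - 7) = 2*(-7)/(-9) = 2*(-7)*(-⅑) = 14/9)
f(-17, -52) + U(35)/v(44) = 62 + 1397/(14/9) = 62 + 1397*(9/14) = 62 + 12573/14 = 13441/14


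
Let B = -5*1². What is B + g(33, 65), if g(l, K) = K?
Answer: 60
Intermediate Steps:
B = -5 (B = -5*1 = -5)
B + g(33, 65) = -5 + 65 = 60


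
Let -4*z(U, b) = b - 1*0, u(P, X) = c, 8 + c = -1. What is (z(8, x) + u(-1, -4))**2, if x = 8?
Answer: 121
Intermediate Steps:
c = -9 (c = -8 - 1 = -9)
u(P, X) = -9
z(U, b) = -b/4 (z(U, b) = -(b - 1*0)/4 = -(b + 0)/4 = -b/4)
(z(8, x) + u(-1, -4))**2 = (-1/4*8 - 9)**2 = (-2 - 9)**2 = (-11)**2 = 121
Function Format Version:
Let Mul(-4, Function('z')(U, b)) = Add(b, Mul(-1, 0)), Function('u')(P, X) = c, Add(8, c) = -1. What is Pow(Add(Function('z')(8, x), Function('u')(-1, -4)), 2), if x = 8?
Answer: 121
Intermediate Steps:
c = -9 (c = Add(-8, -1) = -9)
Function('u')(P, X) = -9
Function('z')(U, b) = Mul(Rational(-1, 4), b) (Function('z')(U, b) = Mul(Rational(-1, 4), Add(b, Mul(-1, 0))) = Mul(Rational(-1, 4), Add(b, 0)) = Mul(Rational(-1, 4), b))
Pow(Add(Function('z')(8, x), Function('u')(-1, -4)), 2) = Pow(Add(Mul(Rational(-1, 4), 8), -9), 2) = Pow(Add(-2, -9), 2) = Pow(-11, 2) = 121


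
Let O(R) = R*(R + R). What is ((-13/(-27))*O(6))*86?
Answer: 8944/3 ≈ 2981.3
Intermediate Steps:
O(R) = 2*R² (O(R) = R*(2*R) = 2*R²)
((-13/(-27))*O(6))*86 = ((-13/(-27))*(2*6²))*86 = ((-13*(-1/27))*(2*36))*86 = ((13/27)*72)*86 = (104/3)*86 = 8944/3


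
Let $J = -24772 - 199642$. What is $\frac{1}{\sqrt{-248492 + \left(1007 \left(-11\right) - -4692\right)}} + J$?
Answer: $-224414 - \frac{i \sqrt{254877}}{254877} \approx -2.2441 \cdot 10^{5} - 0.0019808 i$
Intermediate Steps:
$J = -224414$ ($J = -24772 - 199642 = -224414$)
$\frac{1}{\sqrt{-248492 + \left(1007 \left(-11\right) - -4692\right)}} + J = \frac{1}{\sqrt{-248492 + \left(1007 \left(-11\right) - -4692\right)}} - 224414 = \frac{1}{\sqrt{-248492 + \left(-11077 + 4692\right)}} - 224414 = \frac{1}{\sqrt{-248492 - 6385}} - 224414 = \frac{1}{\sqrt{-254877}} - 224414 = \frac{1}{i \sqrt{254877}} - 224414 = - \frac{i \sqrt{254877}}{254877} - 224414 = -224414 - \frac{i \sqrt{254877}}{254877}$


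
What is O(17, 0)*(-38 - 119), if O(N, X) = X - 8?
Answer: 1256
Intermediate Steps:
O(N, X) = -8 + X
O(17, 0)*(-38 - 119) = (-8 + 0)*(-38 - 119) = -8*(-157) = 1256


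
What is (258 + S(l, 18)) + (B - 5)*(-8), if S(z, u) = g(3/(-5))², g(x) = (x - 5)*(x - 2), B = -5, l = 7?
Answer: 343746/625 ≈ 549.99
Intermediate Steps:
g(x) = (-5 + x)*(-2 + x)
S(z, u) = 132496/625 (S(z, u) = (10 + (3/(-5))² - 21/(-5))² = (10 + (3*(-⅕))² - 21*(-1)/5)² = (10 + (-⅗)² - 7*(-⅗))² = (10 + 9/25 + 21/5)² = (364/25)² = 132496/625)
(258 + S(l, 18)) + (B - 5)*(-8) = (258 + 132496/625) + (-5 - 5)*(-8) = 293746/625 - 10*(-8) = 293746/625 + 80 = 343746/625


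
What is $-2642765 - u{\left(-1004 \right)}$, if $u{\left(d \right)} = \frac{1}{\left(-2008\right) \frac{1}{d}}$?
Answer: $- \frac{5285531}{2} \approx -2.6428 \cdot 10^{6}$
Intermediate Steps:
$u{\left(d \right)} = - \frac{d}{2008}$
$-2642765 - u{\left(-1004 \right)} = -2642765 - \left(- \frac{1}{2008}\right) \left(-1004\right) = -2642765 - \frac{1}{2} = - \frac{5285531}{2}$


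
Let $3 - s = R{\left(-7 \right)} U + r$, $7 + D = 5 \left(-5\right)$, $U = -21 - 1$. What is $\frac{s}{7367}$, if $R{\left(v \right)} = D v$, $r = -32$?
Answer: $\frac{4963}{7367} \approx 0.67368$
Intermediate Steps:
$U = -22$ ($U = -21 - 1 = -22$)
$D = -32$ ($D = -7 + 5 \left(-5\right) = -7 - 25 = -32$)
$R{\left(v \right)} = - 32 v$
$s = 4963$ ($s = 3 - \left(\left(-32\right) \left(-7\right) \left(-22\right) - 32\right) = 3 - \left(224 \left(-22\right) - 32\right) = 3 - \left(-4928 - 32\right) = 3 - -4960 = 3 + 4960 = 4963$)
$\frac{s}{7367} = \frac{4963}{7367}$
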